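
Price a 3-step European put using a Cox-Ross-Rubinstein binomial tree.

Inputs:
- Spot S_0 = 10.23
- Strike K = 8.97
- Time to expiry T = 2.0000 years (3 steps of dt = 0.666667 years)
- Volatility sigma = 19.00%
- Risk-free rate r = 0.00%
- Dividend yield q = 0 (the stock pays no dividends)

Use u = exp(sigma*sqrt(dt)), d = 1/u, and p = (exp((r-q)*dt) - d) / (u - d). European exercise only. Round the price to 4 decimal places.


Answer: Price = V(0,0) = 0.4825

Derivation:
dt = T/N = 0.666667
u = exp(sigma*sqrt(dt)) = 1.167815; d = 1/u = 0.856300
p = (exp((r-q)*dt) - d) / (u - d) = 0.461294
Discount per step: exp(-r*dt) = 1.000000
Stock lattice S(k, i) with i counting down-moves:
  k=0: S(0,0) = 10.2300
  k=1: S(1,0) = 11.9467; S(1,1) = 8.7600
  k=2: S(2,0) = 13.9516; S(2,1) = 10.2300; S(2,2) = 7.5011
  k=3: S(3,0) = 16.2929; S(3,1) = 11.9467; S(3,2) = 8.7600; S(3,3) = 6.4232
Terminal payoffs V(N, i) = max(K - S_T, 0):
  V(3,0) = 0.000000; V(3,1) = 0.000000; V(3,2) = 0.210050; V(3,3) = 2.546767
Backward induction: V(k, i) = exp(-r*dt) * [p * V(k+1, i) + (1-p) * V(k+1, i+1)].
  V(2,0) = exp(-r*dt) * [p*0.000000 + (1-p)*0.000000] = 0.000000
  V(2,1) = exp(-r*dt) * [p*0.000000 + (1-p)*0.210050] = 0.113155
  V(2,2) = exp(-r*dt) * [p*0.210050 + (1-p)*2.546767] = 1.468853
  V(1,0) = exp(-r*dt) * [p*0.000000 + (1-p)*0.113155] = 0.060957
  V(1,1) = exp(-r*dt) * [p*0.113155 + (1-p)*1.468853] = 0.843478
  V(0,0) = exp(-r*dt) * [p*0.060957 + (1-p)*0.843478] = 0.482506


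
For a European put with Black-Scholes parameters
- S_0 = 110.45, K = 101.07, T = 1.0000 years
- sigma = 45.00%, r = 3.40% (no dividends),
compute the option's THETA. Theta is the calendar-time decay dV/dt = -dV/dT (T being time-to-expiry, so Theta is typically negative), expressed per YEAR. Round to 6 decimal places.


Answer: Theta = -7.161504

Derivation:
d1 = 0.4977768528; d2 = 0.0477768528
phi(d1) = 0.3524560199; exp(-qT) = 1.0000000000; exp(-rT) = 0.9665715046
Theta = -S*exp(-qT)*phi(d1)*sigma/(2*sqrt(T)) + r*K*exp(-rT)*N(-d2) - q*S*exp(-qT)*N(-d1)
N(-d1) = 0.3093206663; N(-d2) = 0.4809470421; sqrt(T) = 1.0000000000
Term 1 = -110.4500 * 1.0000000000 * 0.3524560199 * 0.4500 / (2 * 1.0000000000) = -8.7589726645
Term 2 = 0.0340 * 101.0700 * 0.9665715046 * 0.4809470421 = 1.5974689607
Term 3 = 0 (no dividend yield, q = 0)
Theta = -8.7589726645 + (1.5974689607) + (0.0000000000) = -7.161504


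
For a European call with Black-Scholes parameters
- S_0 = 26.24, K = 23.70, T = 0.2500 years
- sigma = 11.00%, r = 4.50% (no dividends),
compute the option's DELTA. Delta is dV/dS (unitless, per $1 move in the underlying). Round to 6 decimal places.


d1 = 2.0831348352; d2 = 2.0281348352
phi(d1) = 0.0455627900; exp(-qT) = 1.0000000000; exp(-rT) = 0.9888130446
N(d1) = 0.9813805326
Delta = exp(-qT) * N(d1) = 1.0000000000 * 0.9813805326 = 0.981381

Answer: Delta = 0.981381


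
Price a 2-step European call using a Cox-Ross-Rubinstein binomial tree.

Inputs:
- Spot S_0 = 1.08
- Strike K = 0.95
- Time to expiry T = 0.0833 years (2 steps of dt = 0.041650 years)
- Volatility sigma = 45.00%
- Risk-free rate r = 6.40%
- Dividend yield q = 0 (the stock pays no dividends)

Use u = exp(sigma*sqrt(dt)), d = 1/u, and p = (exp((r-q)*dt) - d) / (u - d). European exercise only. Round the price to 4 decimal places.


dt = T/N = 0.041650
u = exp(sigma*sqrt(dt)) = 1.096187; d = 1/u = 0.912253
p = (exp((r-q)*dt) - d) / (u - d) = 0.491568
Discount per step: exp(-r*dt) = 0.997338
Stock lattice S(k, i) with i counting down-moves:
  k=0: S(0,0) = 1.0800
  k=1: S(1,0) = 1.1839; S(1,1) = 0.9852
  k=2: S(2,0) = 1.2978; S(2,1) = 1.0800; S(2,2) = 0.8988
Terminal payoffs V(N, i) = max(S_T - K, 0):
  V(2,0) = 0.347755; V(2,1) = 0.130000; V(2,2) = 0.000000
Backward induction: V(k, i) = exp(-r*dt) * [p * V(k+1, i) + (1-p) * V(k+1, i+1)].
  V(1,0) = exp(-r*dt) * [p*0.347755 + (1-p)*0.130000] = 0.236411
  V(1,1) = exp(-r*dt) * [p*0.130000 + (1-p)*0.000000] = 0.063734
  V(0,0) = exp(-r*dt) * [p*0.236411 + (1-p)*0.063734] = 0.148221

Answer: Price = V(0,0) = 0.1482


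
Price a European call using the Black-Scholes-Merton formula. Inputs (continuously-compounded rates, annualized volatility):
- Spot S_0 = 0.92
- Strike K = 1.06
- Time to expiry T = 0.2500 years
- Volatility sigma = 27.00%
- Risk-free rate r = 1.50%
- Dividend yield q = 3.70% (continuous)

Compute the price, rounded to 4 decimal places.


d1 = (ln(S/K) + (r - q + 0.5*sigma^2) * T) / (sigma * sqrt(T)) = -1.02250383
d2 = d1 - sigma * sqrt(T) = -1.15750383
exp(-rT) = 0.99625702; exp(-qT) = 0.99079265
C = S_0 * exp(-qT) * N(d1) - K * exp(-rT) * N(d2)
N(d1) = 0.15327125; N(d2) = 0.12353329
C = 0.9200 * 0.99079265 * 0.15327125 - 1.0600 * 0.99625702 * 0.12353329 = 0.0093

Answer: Price = 0.0093


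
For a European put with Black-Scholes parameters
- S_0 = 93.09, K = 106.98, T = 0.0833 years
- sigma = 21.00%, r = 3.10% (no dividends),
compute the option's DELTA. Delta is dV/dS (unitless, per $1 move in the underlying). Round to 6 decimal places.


Answer: Delta = -0.986848

Derivation:
d1 = -2.2216934594; d2 = -2.2823031121
phi(d1) = 0.0338133546; exp(-qT) = 1.0000000000; exp(-rT) = 0.9974210313
N(-d1) = 0.9868479856
Delta = -exp(-qT) * N(-d1) = -1.0000000000 * 0.9868479856 = -0.986848


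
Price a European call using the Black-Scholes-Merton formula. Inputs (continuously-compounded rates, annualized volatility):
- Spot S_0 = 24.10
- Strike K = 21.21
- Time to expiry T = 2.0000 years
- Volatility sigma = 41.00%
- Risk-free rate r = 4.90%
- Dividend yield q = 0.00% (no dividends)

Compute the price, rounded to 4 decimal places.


d1 = (ln(S/K) + (r - q + 0.5*sigma^2) * T) / (sigma * sqrt(T)) = 0.67923483
d2 = d1 - sigma * sqrt(T) = 0.09940726
exp(-rT) = 0.90664890; exp(-qT) = 1.00000000
C = S_0 * exp(-qT) * N(d1) - K * exp(-rT) * N(d2)
N(d1) = 0.75150546; N(d2) = 0.53959254
C = 24.1000 * 1.00000000 * 0.75150546 - 21.2100 * 0.90664890 * 0.53959254 = 7.7349

Answer: Price = 7.7349


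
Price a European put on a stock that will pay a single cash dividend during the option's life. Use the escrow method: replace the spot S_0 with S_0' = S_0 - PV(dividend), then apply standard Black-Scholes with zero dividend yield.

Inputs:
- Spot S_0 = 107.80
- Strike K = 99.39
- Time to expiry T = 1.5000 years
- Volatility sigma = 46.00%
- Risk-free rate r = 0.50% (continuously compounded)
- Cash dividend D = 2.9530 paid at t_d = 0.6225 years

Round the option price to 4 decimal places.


PV(D) = D * exp(-r * t_d) = 2.9530 * 0.99689234 = 2.94382308
S_0' = S_0 - PV(D) = 107.8000 - 2.94382308 = 104.85617692
d1 = (ln(S_0'/K) + (r + sigma^2/2)*T) / (sigma*sqrt(T)) = 0.39003361
d2 = d1 - sigma*sqrt(T) = -0.17334904
exp(-rT) = 0.99252805
N(-d1) = 0.34825585; N(-d2) = 0.56881146
P = K * exp(-rT) * N(-d2) - S_0' * N(-d1) = 99.3900 * 0.99252805 * 0.56881146 - 104.85617692 * 0.34825585 = 19.5950

Answer: Price = 19.5950


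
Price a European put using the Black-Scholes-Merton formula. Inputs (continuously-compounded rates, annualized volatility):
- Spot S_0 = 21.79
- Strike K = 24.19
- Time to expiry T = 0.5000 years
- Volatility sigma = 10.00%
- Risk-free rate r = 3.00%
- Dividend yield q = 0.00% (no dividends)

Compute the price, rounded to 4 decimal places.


d1 = (ln(S/K) + (r - q + 0.5*sigma^2) * T) / (sigma * sqrt(T)) = -1.23019858
d2 = d1 - sigma * sqrt(T) = -1.30090926
exp(-rT) = 0.98511194; exp(-qT) = 1.00000000
P = K * exp(-rT) * N(-d2) - S_0 * exp(-qT) * N(-d1)
N(-d1) = 0.89068862; N(-d2) = 0.90335524
P = 24.1900 * 0.98511194 * 0.90335524 - 21.7900 * 1.00000000 * 0.89068862 = 2.1187

Answer: Price = 2.1187


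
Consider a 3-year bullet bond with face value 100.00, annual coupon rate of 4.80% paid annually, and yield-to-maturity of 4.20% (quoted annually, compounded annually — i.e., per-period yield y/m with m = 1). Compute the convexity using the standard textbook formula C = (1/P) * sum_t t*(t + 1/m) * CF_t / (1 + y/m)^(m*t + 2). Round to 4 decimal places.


Answer: Convexity = 10.3945

Derivation:
Coupon per period c = face * coupon_rate / m = 4.800000
Periods per year m = 1; per-period yield y/m = 0.042000
Number of cashflows N = 3
Cashflows (t years, CF_t, discount factor 1/(1+y/m)^(m*t), PV):
  t = 1.0000: CF_t = 4.800000, DF = 0.959693, PV = 4.606526
  t = 2.0000: CF_t = 4.800000, DF = 0.921010, PV = 4.420850
  t = 3.0000: CF_t = 104.800000, DF = 0.883887, PV = 92.631378
Price P = sum_t PV_t = 101.658754
Convexity numerator sum_t t*(t + 1/m) * CF_t / (1+y/m)^(m*t + 2):
  t = 1.0000: term = 8.485317
  t = 2.0000: term = 24.429896
  t = 3.0000: term = 1023.773618
Convexity = (1/P) * sum = 1056.688831 / 101.658754 = 10.394470


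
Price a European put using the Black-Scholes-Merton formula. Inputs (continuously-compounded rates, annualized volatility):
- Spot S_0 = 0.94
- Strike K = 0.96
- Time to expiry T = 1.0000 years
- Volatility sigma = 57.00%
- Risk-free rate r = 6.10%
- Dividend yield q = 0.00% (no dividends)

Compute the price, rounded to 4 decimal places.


d1 = (ln(S/K) + (r - q + 0.5*sigma^2) * T) / (sigma * sqrt(T)) = 0.35508174
d2 = d1 - sigma * sqrt(T) = -0.21491826
exp(-rT) = 0.94082324; exp(-qT) = 1.00000000
P = K * exp(-rT) * N(-d2) - S_0 * exp(-qT) * N(-d1)
N(-d1) = 0.36126418; N(-d2) = 0.58508448
P = 0.9600 * 0.94082324 * 0.58508448 - 0.9400 * 1.00000000 * 0.36126418 = 0.1889

Answer: Price = 0.1889


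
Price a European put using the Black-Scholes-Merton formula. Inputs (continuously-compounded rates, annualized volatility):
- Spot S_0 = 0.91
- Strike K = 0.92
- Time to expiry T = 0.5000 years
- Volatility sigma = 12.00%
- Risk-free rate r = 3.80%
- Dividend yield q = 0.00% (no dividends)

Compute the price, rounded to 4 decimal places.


Answer: Price = 0.0272

Derivation:
d1 = (ln(S/K) + (r - q + 0.5*sigma^2) * T) / (sigma * sqrt(T)) = 0.13754322
d2 = d1 - sigma * sqrt(T) = 0.05269041
exp(-rT) = 0.98117936; exp(-qT) = 1.00000000
P = K * exp(-rT) * N(-d2) - S_0 * exp(-qT) * N(-d1)
N(-d1) = 0.44530072; N(-d2) = 0.47898929
P = 0.9200 * 0.98117936 * 0.47898929 - 0.9100 * 1.00000000 * 0.44530072 = 0.0272


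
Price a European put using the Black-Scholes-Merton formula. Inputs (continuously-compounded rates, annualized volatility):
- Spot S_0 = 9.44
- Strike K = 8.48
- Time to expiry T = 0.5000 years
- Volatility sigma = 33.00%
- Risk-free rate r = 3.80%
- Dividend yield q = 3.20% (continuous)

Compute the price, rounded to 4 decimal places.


d1 = (ln(S/K) + (r - q + 0.5*sigma^2) * T) / (sigma * sqrt(T)) = 0.58912936
d2 = d1 - sigma * sqrt(T) = 0.35578412
exp(-rT) = 0.98117936; exp(-qT) = 0.98412732
P = K * exp(-rT) * N(-d2) - S_0 * exp(-qT) * N(-d1)
N(-d1) = 0.27788725; N(-d2) = 0.36100112
P = 8.4800 * 0.98117936 * 0.36100112 - 9.4400 * 0.98412732 * 0.27788725 = 0.4221

Answer: Price = 0.4221


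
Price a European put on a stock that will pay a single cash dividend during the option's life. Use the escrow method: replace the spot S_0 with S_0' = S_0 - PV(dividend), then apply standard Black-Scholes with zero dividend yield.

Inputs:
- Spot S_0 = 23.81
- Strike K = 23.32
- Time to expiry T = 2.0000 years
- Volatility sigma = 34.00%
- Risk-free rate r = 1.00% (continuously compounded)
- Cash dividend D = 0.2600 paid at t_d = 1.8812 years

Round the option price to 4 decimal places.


Answer: Price = 4.0692

Derivation:
PV(D) = D * exp(-r * t_d) = 0.2600 * 0.98136384 = 0.25515460
S_0' = S_0 - PV(D) = 23.8100 - 0.25515460 = 23.55484540
d1 = (ln(S_0'/K) + (r + sigma^2/2)*T) / (sigma*sqrt(T)) = 0.30285006
d2 = d1 - sigma*sqrt(T) = -0.17798255
exp(-rT) = 0.98019867
N(-d1) = 0.38100206; N(-d2) = 0.57063166
P = K * exp(-rT) * N(-d2) - S_0' * N(-d1) = 23.3200 * 0.98019867 * 0.57063166 - 23.55484540 * 0.38100206 = 4.0692


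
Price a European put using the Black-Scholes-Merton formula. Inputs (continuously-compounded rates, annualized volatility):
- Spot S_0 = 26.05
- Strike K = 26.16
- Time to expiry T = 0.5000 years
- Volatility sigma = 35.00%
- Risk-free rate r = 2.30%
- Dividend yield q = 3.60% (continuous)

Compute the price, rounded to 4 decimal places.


d1 = (ln(S/K) + (r - q + 0.5*sigma^2) * T) / (sigma * sqrt(T)) = 0.08045357
d2 = d1 - sigma * sqrt(T) = -0.16703381
exp(-rT) = 0.98856587; exp(-qT) = 0.98216103
P = K * exp(-rT) * N(-d2) - S_0 * exp(-qT) * N(-d1)
N(-d1) = 0.46793826; N(-d2) = 0.56632828
P = 26.1600 * 0.98856587 * 0.56632828 - 26.0500 * 0.98216103 * 0.46793826 = 2.6734

Answer: Price = 2.6734


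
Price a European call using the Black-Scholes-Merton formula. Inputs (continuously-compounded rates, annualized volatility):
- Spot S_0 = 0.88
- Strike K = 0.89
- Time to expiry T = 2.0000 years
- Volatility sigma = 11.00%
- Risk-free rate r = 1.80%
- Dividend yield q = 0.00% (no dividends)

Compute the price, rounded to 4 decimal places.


Answer: Price = 0.0653

Derivation:
d1 = (ln(S/K) + (r - q + 0.5*sigma^2) * T) / (sigma * sqrt(T)) = 0.23656222
d2 = d1 - sigma * sqrt(T) = 0.08099873
exp(-rT) = 0.96464029; exp(-qT) = 1.00000000
C = S_0 * exp(-qT) * N(d1) - K * exp(-rT) * N(d2)
N(d1) = 0.59350178; N(d2) = 0.53227852
C = 0.8800 * 1.00000000 * 0.59350178 - 0.8900 * 0.96464029 * 0.53227852 = 0.0653


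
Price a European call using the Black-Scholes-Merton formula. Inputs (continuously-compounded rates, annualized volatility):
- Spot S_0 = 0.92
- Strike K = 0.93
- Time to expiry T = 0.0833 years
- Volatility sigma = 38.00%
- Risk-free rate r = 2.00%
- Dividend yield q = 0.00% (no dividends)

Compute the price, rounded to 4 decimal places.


Answer: Price = 0.0363

Derivation:
d1 = (ln(S/K) + (r - q + 0.5*sigma^2) * T) / (sigma * sqrt(T)) = -0.02854495
d2 = d1 - sigma * sqrt(T) = -0.13821956
exp(-rT) = 0.99833539; exp(-qT) = 1.00000000
C = S_0 * exp(-qT) * N(d1) - K * exp(-rT) * N(d2)
N(d1) = 0.48861376; N(d2) = 0.44503345
C = 0.9200 * 1.00000000 * 0.48861376 - 0.9300 * 0.99833539 * 0.44503345 = 0.0363


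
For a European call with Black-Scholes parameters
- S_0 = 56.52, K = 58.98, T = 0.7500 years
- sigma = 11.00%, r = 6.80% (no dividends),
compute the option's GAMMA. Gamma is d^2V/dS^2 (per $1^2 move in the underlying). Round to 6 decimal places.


Answer: Gamma = 0.073415

Derivation:
d1 = 0.1357681612; d2 = 0.0405053668
phi(d1) = 0.3952823221; exp(-qT) = 1.0000000000; exp(-rT) = 0.9502786705
Gamma = exp(-qT) * phi(d1) / (S * sigma * sqrt(T)) = 1.0000000000 * 0.3952823221 / (56.5200 * 0.1100 * 0.8660254038) = 0.073415


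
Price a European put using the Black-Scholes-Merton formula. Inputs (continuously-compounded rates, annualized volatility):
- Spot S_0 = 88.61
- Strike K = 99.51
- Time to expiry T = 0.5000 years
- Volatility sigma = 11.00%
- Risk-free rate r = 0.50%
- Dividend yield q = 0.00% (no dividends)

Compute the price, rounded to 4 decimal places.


d1 = (ln(S/K) + (r - q + 0.5*sigma^2) * T) / (sigma * sqrt(T)) = -1.42049297
d2 = d1 - sigma * sqrt(T) = -1.49827472
exp(-rT) = 0.99750312; exp(-qT) = 1.00000000
P = K * exp(-rT) * N(-d2) - S_0 * exp(-qT) * N(-d1)
N(-d1) = 0.92226789; N(-d2) = 0.93296906
P = 99.5100 * 0.99750312 * 0.93296906 - 88.6100 * 1.00000000 * 0.92226789 = 10.8858

Answer: Price = 10.8858


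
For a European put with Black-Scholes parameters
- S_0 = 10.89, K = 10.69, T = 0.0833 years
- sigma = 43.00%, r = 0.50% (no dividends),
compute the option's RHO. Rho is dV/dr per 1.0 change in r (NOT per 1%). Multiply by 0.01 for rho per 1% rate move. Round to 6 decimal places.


d1 = 0.2147672855; d2 = 0.0906618061
phi(d1) = 0.3898469602; exp(-qT) = 1.0000000000; exp(-rT) = 0.9995835867
N(-d2) = 0.4638806599
Rho = -K*T*exp(-rT)*N(-d2) = -10.6900 * 0.0833 * 0.9995835867 * 0.4638806599 = -0.412903

Answer: Rho = -0.412903


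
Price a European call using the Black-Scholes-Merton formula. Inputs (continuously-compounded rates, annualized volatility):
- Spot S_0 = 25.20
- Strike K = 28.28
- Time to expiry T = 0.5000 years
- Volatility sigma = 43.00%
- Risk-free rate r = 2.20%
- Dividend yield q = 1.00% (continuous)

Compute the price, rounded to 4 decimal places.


Answer: Price = 1.9598

Derivation:
d1 = (ln(S/K) + (r - q + 0.5*sigma^2) * T) / (sigma * sqrt(T)) = -0.20748107
d2 = d1 - sigma * sqrt(T) = -0.51153699
exp(-rT) = 0.98906028; exp(-qT) = 0.99501248
C = S_0 * exp(-qT) * N(d1) - K * exp(-rT) * N(d2)
N(d1) = 0.41781709; N(d2) = 0.30448755
C = 25.2000 * 0.99501248 * 0.41781709 - 28.2800 * 0.98906028 * 0.30448755 = 1.9598


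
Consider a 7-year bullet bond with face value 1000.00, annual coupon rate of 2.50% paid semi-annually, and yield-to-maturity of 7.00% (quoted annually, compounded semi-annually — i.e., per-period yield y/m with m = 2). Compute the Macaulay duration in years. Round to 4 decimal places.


Answer: Macaulay duration = 6.3614 years

Derivation:
Coupon per period c = face * coupon_rate / m = 12.500000
Periods per year m = 2; per-period yield y/m = 0.035000
Number of cashflows N = 14
Cashflows (t years, CF_t, discount factor 1/(1+y/m)^(m*t), PV):
  t = 0.5000: CF_t = 12.500000, DF = 0.966184, PV = 12.077295
  t = 1.0000: CF_t = 12.500000, DF = 0.933511, PV = 11.668884
  t = 1.5000: CF_t = 12.500000, DF = 0.901943, PV = 11.274284
  t = 2.0000: CF_t = 12.500000, DF = 0.871442, PV = 10.893028
  t = 2.5000: CF_t = 12.500000, DF = 0.841973, PV = 10.524665
  t = 3.0000: CF_t = 12.500000, DF = 0.813501, PV = 10.168758
  t = 3.5000: CF_t = 12.500000, DF = 0.785991, PV = 9.824887
  t = 4.0000: CF_t = 12.500000, DF = 0.759412, PV = 9.492644
  t = 4.5000: CF_t = 12.500000, DF = 0.733731, PV = 9.171637
  t = 5.0000: CF_t = 12.500000, DF = 0.708919, PV = 8.861485
  t = 5.5000: CF_t = 12.500000, DF = 0.684946, PV = 8.561821
  t = 6.0000: CF_t = 12.500000, DF = 0.661783, PV = 8.272291
  t = 6.5000: CF_t = 12.500000, DF = 0.639404, PV = 7.992552
  t = 7.0000: CF_t = 1012.500000, DF = 0.617782, PV = 625.504063
Price P = sum_t PV_t = 754.288294
Macaulay numerator sum_t t * PV_t:
  t * PV_t at t = 0.5000: 6.038647
  t * PV_t at t = 1.0000: 11.668884
  t * PV_t at t = 1.5000: 16.911426
  t * PV_t at t = 2.0000: 21.786056
  t * PV_t at t = 2.5000: 26.311661
  t * PV_t at t = 3.0000: 30.506274
  t * PV_t at t = 3.5000: 34.387105
  t * PV_t at t = 4.0000: 37.970578
  t * PV_t at t = 4.5000: 41.272367
  t * PV_t at t = 5.0000: 44.307426
  t * PV_t at t = 5.5000: 47.090018
  t * PV_t at t = 6.0000: 49.633747
  t * PV_t at t = 6.5000: 51.951587
  t * PV_t at t = 7.0000: 4378.528439
Macaulay duration D = (sum_t t * PV_t) / P = 4798.364215 / 754.288294 = 6.361446


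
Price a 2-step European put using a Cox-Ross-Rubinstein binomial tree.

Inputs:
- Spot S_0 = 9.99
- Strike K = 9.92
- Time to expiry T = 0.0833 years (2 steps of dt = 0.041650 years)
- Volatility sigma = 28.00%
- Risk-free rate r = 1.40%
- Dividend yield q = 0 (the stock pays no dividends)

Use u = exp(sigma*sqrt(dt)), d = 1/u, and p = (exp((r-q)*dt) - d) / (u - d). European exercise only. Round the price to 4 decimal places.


dt = T/N = 0.041650
u = exp(sigma*sqrt(dt)) = 1.058808; d = 1/u = 0.944459
p = (exp((r-q)*dt) - d) / (u - d) = 0.490819
Discount per step: exp(-r*dt) = 0.999417
Stock lattice S(k, i) with i counting down-moves:
  k=0: S(0,0) = 9.9900
  k=1: S(1,0) = 10.5775; S(1,1) = 9.4351
  k=2: S(2,0) = 11.1995; S(2,1) = 9.9900; S(2,2) = 8.9111
Terminal payoffs V(N, i) = max(K - S_T, 0):
  V(2,0) = 0.000000; V(2,1) = 0.000000; V(2,2) = 1.008898
Backward induction: V(k, i) = exp(-r*dt) * [p * V(k+1, i) + (1-p) * V(k+1, i+1)].
  V(1,0) = exp(-r*dt) * [p*0.000000 + (1-p)*0.000000] = 0.000000
  V(1,1) = exp(-r*dt) * [p*0.000000 + (1-p)*1.008898] = 0.513412
  V(0,0) = exp(-r*dt) * [p*0.000000 + (1-p)*0.513412] = 0.261267

Answer: Price = V(0,0) = 0.2613


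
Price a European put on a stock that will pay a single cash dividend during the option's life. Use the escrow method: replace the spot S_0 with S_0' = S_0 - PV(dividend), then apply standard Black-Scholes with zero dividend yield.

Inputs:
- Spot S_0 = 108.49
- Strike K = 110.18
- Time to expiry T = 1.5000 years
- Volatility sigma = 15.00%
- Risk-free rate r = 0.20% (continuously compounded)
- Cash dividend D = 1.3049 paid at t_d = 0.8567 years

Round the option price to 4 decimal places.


Answer: Price = 9.3440

Derivation:
PV(D) = D * exp(-r * t_d) = 1.3049 * 0.99828807 = 1.30266610
S_0' = S_0 - PV(D) = 108.4900 - 1.30266610 = 107.18733390
d1 = (ln(S_0'/K) + (r + sigma^2/2)*T) / (sigma*sqrt(T)) = -0.04170830
d2 = d1 - sigma*sqrt(T) = -0.22542003
exp(-rT) = 0.99700450
N(-d1) = 0.51663438; N(-d2) = 0.58917374
P = K * exp(-rT) * N(-d2) - S_0' * N(-d1) = 110.1800 * 0.99700450 * 0.58917374 - 107.18733390 * 0.51663438 = 9.3440


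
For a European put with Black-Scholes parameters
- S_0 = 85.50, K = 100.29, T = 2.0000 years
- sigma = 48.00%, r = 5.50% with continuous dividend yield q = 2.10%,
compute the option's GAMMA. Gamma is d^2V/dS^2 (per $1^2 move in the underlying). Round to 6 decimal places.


Answer: Gamma = 0.006454

Derivation:
d1 = 0.2045459377; d2 = -0.4742765722
phi(d1) = 0.3906832875; exp(-qT) = 0.9588697806; exp(-rT) = 0.8958341353
Gamma = exp(-qT) * phi(d1) / (S * sigma * sqrt(T)) = 0.9588697806 * 0.3906832875 / (85.5000 * 0.4800 * 1.4142135624) = 0.006454


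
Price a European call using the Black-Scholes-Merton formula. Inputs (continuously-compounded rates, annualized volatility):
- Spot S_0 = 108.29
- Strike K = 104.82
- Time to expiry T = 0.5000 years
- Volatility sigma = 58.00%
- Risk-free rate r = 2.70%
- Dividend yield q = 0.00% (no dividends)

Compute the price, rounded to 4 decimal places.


d1 = (ln(S/K) + (r - q + 0.5*sigma^2) * T) / (sigma * sqrt(T)) = 0.31738907
d2 = d1 - sigma * sqrt(T) = -0.09273286
exp(-rT) = 0.98659072; exp(-qT) = 1.00000000
C = S_0 * exp(-qT) * N(d1) - K * exp(-rT) * N(d2)
N(d1) = 0.62452580; N(d2) = 0.46305790
C = 108.2900 * 1.00000000 * 0.62452580 - 104.8200 * 0.98659072 * 0.46305790 = 19.7430

Answer: Price = 19.7430


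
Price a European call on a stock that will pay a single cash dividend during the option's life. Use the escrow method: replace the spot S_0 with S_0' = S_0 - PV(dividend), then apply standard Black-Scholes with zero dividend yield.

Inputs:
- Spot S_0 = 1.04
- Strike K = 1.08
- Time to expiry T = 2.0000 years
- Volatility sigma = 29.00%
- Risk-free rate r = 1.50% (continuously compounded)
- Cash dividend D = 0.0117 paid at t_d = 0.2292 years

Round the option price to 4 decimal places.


Answer: Price = 0.1590

Derivation:
PV(D) = D * exp(-r * t_d) = 0.0117 * 0.99656790 = 0.01165984
S_0' = S_0 - PV(D) = 1.0400 - 0.01165984 = 1.02834016
d1 = (ln(S_0'/K) + (r + sigma^2/2)*T) / (sigma*sqrt(T)) = 0.15869661
d2 = d1 - sigma*sqrt(T) = -0.25142532
exp(-rT) = 0.97044553
N(d1) = 0.56304605; N(d2) = 0.40074265
C = S_0' * N(d1) - K * exp(-rT) * N(d2) = 1.02834016 * 0.56304605 - 1.0800 * 0.97044553 * 0.40074265 = 0.1590


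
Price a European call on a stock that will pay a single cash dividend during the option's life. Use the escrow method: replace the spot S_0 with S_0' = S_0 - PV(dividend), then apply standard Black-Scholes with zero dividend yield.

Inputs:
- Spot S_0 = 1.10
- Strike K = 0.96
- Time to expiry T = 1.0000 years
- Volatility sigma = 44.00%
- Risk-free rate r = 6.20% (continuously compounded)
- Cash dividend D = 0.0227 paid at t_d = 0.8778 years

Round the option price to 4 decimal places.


Answer: Price = 0.2743

Derivation:
PV(D) = D * exp(-r * t_d) = 0.0227 * 0.94703086 = 0.02149760
S_0' = S_0 - PV(D) = 1.1000 - 0.02149760 = 1.07850240
d1 = (ln(S_0'/K) + (r + sigma^2/2)*T) / (sigma*sqrt(T)) = 0.62544411
d2 = d1 - sigma*sqrt(T) = 0.18544411
exp(-rT) = 0.93988289
N(d1) = 0.73416019; N(d2) = 0.57355964
C = S_0' * N(d1) - K * exp(-rT) * N(d2) = 1.07850240 * 0.73416019 - 0.9600 * 0.93988289 * 0.57355964 = 0.2743


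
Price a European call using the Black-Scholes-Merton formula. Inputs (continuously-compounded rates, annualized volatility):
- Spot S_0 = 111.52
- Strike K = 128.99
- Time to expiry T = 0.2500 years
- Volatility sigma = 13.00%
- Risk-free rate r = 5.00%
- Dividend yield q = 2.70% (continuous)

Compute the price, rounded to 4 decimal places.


Answer: Price = 0.0434

Derivation:
d1 = (ln(S/K) + (r - q + 0.5*sigma^2) * T) / (sigma * sqrt(T)) = -2.11797592
d2 = d1 - sigma * sqrt(T) = -2.18297592
exp(-rT) = 0.98757780; exp(-qT) = 0.99327273
C = S_0 * exp(-qT) * N(d1) - K * exp(-rT) * N(d2)
N(d1) = 0.01708855; N(d2) = 0.01451879
C = 111.5200 * 0.99327273 * 0.01708855 - 128.9900 * 0.98757780 * 0.01451879 = 0.0434


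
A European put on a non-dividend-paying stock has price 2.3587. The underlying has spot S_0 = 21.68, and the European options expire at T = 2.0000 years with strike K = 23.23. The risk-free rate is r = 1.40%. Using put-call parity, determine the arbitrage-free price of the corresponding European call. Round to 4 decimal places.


Put-call parity: C - P = S_0 * exp(-qT) - K * exp(-rT).
S_0 * exp(-qT) = 21.6800 * 1.00000000 = 21.68000000
K * exp(-rT) = 23.2300 * 0.97238837 = 22.58858176
C = P + S*exp(-qT) - K*exp(-rT)
C = 2.3587 + 21.68000000 - 22.58858176 = 1.4501

Answer: Call price = 1.4501


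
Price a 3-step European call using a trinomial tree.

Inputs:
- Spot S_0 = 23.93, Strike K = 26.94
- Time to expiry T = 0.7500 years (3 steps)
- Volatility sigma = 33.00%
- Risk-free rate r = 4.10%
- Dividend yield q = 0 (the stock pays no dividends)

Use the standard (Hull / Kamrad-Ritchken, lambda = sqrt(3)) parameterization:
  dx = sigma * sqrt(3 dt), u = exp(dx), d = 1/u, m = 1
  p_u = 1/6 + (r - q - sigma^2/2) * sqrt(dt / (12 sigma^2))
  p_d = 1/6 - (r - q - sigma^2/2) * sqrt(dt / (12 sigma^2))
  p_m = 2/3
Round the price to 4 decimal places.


Answer: Price = V(0,0) = 1.9766

Derivation:
dt = T/N = 0.250000; dx = sigma*sqrt(3*dt) = 0.285788
u = exp(dx) = 1.330811; d = 1/u = 0.751422
p_u = 0.160784, p_m = 0.666667, p_d = 0.172550
Discount per step: exp(-r*dt) = 0.989802
Stock lattice S(k, j) with j the centered position index:
  k=0: S(0,+0) = 23.9300
  k=1: S(1,-1) = 17.9815; S(1,+0) = 23.9300; S(1,+1) = 31.8463
  k=2: S(2,-2) = 13.5117; S(2,-1) = 17.9815; S(2,+0) = 23.9300; S(2,+1) = 31.8463; S(2,+2) = 42.3814
  k=3: S(3,-3) = 10.1530; S(3,-2) = 13.5117; S(3,-1) = 17.9815; S(3,+0) = 23.9300; S(3,+1) = 31.8463; S(3,+2) = 42.3814; S(3,+3) = 56.4016
Terminal payoffs V(N, j) = max(S_T - K, 0):
  V(3,-3) = 0.000000; V(3,-2) = 0.000000; V(3,-1) = 0.000000; V(3,+0) = 0.000000; V(3,+1) = 4.906303; V(3,+2) = 15.441403; V(3,+3) = 29.461630
Backward induction: V(k, j) = exp(-r*dt) * [p_u * V(k+1, j+1) + p_m * V(k+1, j) + p_d * V(k+1, j-1)]
  V(2,-2) = exp(-r*dt) * [p_u*0.000000 + p_m*0.000000 + p_d*0.000000] = 0.000000
  V(2,-1) = exp(-r*dt) * [p_u*0.000000 + p_m*0.000000 + p_d*0.000000] = 0.000000
  V(2,+0) = exp(-r*dt) * [p_u*4.906303 + p_m*0.000000 + p_d*0.000000] = 0.780810
  V(2,+1) = exp(-r*dt) * [p_u*15.441403 + p_m*4.906303 + p_d*0.000000] = 5.694923
  V(2,+2) = exp(-r*dt) * [p_u*29.461630 + p_m*15.441403 + p_d*4.906303] = 15.715886
  V(1,-1) = exp(-r*dt) * [p_u*0.780810 + p_m*0.000000 + p_d*0.000000] = 0.124261
  V(1,+0) = exp(-r*dt) * [p_u*5.694923 + p_m*0.780810 + p_d*0.000000] = 1.421545
  V(1,+1) = exp(-r*dt) * [p_u*15.715886 + p_m*5.694923 + p_d*0.780810] = 6.392345
  V(0,+0) = exp(-r*dt) * [p_u*6.392345 + p_m*1.421545 + p_d*0.124261] = 1.976560


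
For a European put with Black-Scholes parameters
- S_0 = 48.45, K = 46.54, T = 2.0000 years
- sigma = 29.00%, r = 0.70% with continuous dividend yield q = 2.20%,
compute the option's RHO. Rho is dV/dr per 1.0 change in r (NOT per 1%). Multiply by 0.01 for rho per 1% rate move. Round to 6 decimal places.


Answer: Rho = -52.453758

Derivation:
d1 = 0.2299808249; d2 = -0.1801411082
phi(d1) = 0.3885302988; exp(-qT) = 0.9569539575; exp(-rT) = 0.9860975443
N(-d2) = 0.5714791046
Rho = -K*T*exp(-rT)*N(-d2) = -46.5400 * 2.0000 * 0.9860975443 * 0.5714791046 = -52.453758


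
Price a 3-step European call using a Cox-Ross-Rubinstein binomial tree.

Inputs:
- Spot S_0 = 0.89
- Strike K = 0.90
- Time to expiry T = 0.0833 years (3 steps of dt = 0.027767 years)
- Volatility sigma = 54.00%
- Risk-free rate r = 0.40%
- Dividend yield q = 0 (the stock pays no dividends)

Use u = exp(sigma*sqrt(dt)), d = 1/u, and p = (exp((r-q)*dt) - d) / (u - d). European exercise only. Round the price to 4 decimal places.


dt = T/N = 0.027767
u = exp(sigma*sqrt(dt)) = 1.094155; d = 1/u = 0.913948
p = (exp((r-q)*dt) - d) / (u - d) = 0.478136
Discount per step: exp(-r*dt) = 0.999889
Stock lattice S(k, i) with i counting down-moves:
  k=0: S(0,0) = 0.8900
  k=1: S(1,0) = 0.9738; S(1,1) = 0.8134
  k=2: S(2,0) = 1.0655; S(2,1) = 0.8900; S(2,2) = 0.7434
  k=3: S(3,0) = 1.1658; S(3,1) = 0.9738; S(3,2) = 0.8134; S(3,3) = 0.6794
Terminal payoffs V(N, i) = max(S_T - K, 0):
  V(3,0) = 0.265805; V(3,1) = 0.073798; V(3,2) = 0.000000; V(3,3) = 0.000000
Backward induction: V(k, i) = exp(-r*dt) * [p * V(k+1, i) + (1-p) * V(k+1, i+1)].
  V(2,0) = exp(-r*dt) * [p*0.265805 + (1-p)*0.073798] = 0.165585
  V(2,1) = exp(-r*dt) * [p*0.073798 + (1-p)*0.000000] = 0.035281
  V(2,2) = exp(-r*dt) * [p*0.000000 + (1-p)*0.000000] = 0.000000
  V(1,0) = exp(-r*dt) * [p*0.165585 + (1-p)*0.035281] = 0.097573
  V(1,1) = exp(-r*dt) * [p*0.035281 + (1-p)*0.000000] = 0.016867
  V(0,0) = exp(-r*dt) * [p*0.097573 + (1-p)*0.016867] = 0.055450

Answer: Price = V(0,0) = 0.0554


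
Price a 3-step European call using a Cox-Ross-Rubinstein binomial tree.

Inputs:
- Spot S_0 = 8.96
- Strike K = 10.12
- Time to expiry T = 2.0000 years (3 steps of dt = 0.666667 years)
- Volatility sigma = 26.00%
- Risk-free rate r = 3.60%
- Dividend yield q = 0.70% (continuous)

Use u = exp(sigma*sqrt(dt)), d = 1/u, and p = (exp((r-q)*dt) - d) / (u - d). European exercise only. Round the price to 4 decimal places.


Answer: Price = V(0,0) = 1.0890

Derivation:
dt = T/N = 0.666667
u = exp(sigma*sqrt(dt)) = 1.236505; d = 1/u = 0.808731
p = (exp((r-q)*dt) - d) / (u - d) = 0.492761
Discount per step: exp(-r*dt) = 0.976286
Stock lattice S(k, i) with i counting down-moves:
  k=0: S(0,0) = 8.9600
  k=1: S(1,0) = 11.0791; S(1,1) = 7.2462
  k=2: S(2,0) = 13.6994; S(2,1) = 8.9600; S(2,2) = 5.8602
  k=3: S(3,0) = 16.9393; S(3,1) = 11.0791; S(3,2) = 7.2462; S(3,3) = 4.7394
Terminal payoffs V(N, i) = max(S_T - K, 0):
  V(3,0) = 6.819320; V(3,1) = 0.959088; V(3,2) = 0.000000; V(3,3) = 0.000000
Backward induction: V(k, i) = exp(-r*dt) * [p * V(k+1, i) + (1-p) * V(k+1, i+1)].
  V(2,0) = exp(-r*dt) * [p*6.819320 + (1-p)*0.959088] = 3.755558
  V(2,1) = exp(-r*dt) * [p*0.959088 + (1-p)*0.000000] = 0.461394
  V(2,2) = exp(-r*dt) * [p*0.000000 + (1-p)*0.000000] = 0.000000
  V(1,0) = exp(-r*dt) * [p*3.755558 + (1-p)*0.461394] = 2.035194
  V(1,1) = exp(-r*dt) * [p*0.461394 + (1-p)*0.000000] = 0.221965
  V(0,0) = exp(-r*dt) * [p*2.035194 + (1-p)*0.221965] = 1.089001


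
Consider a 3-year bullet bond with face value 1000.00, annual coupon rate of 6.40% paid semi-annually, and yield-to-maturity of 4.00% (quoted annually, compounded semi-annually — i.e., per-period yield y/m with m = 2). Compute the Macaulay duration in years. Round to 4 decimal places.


Answer: Macaulay duration = 2.7852 years

Derivation:
Coupon per period c = face * coupon_rate / m = 32.000000
Periods per year m = 2; per-period yield y/m = 0.020000
Number of cashflows N = 6
Cashflows (t years, CF_t, discount factor 1/(1+y/m)^(m*t), PV):
  t = 0.5000: CF_t = 32.000000, DF = 0.980392, PV = 31.372549
  t = 1.0000: CF_t = 32.000000, DF = 0.961169, PV = 30.757401
  t = 1.5000: CF_t = 32.000000, DF = 0.942322, PV = 30.154315
  t = 2.0000: CF_t = 32.000000, DF = 0.923845, PV = 29.563054
  t = 2.5000: CF_t = 32.000000, DF = 0.905731, PV = 28.983386
  t = 3.0000: CF_t = 1032.000000, DF = 0.887971, PV = 916.386466
Price P = sum_t PV_t = 1067.217171
Macaulay numerator sum_t t * PV_t:
  t * PV_t at t = 0.5000: 15.686275
  t * PV_t at t = 1.0000: 30.757401
  t * PV_t at t = 1.5000: 45.231472
  t * PV_t at t = 2.0000: 59.126107
  t * PV_t at t = 2.5000: 72.458465
  t * PV_t at t = 3.0000: 2749.159399
Macaulay duration D = (sum_t t * PV_t) / P = 2972.419119 / 1067.217171 = 2.785205


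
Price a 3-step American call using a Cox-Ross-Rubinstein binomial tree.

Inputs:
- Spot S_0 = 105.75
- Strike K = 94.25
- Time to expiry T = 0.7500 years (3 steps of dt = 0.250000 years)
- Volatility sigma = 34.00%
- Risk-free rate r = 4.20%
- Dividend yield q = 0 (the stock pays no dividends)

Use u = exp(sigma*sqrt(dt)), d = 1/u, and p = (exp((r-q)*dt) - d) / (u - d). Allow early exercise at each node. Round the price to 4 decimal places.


dt = T/N = 0.250000
u = exp(sigma*sqrt(dt)) = 1.185305; d = 1/u = 0.843665
p = (exp((r-q)*dt) - d) / (u - d) = 0.488498
Discount per step: exp(-r*dt) = 0.989555
Stock lattice S(k, i) with i counting down-moves:
  k=0: S(0,0) = 105.7500
  k=1: S(1,0) = 125.3460; S(1,1) = 89.2176
  k=2: S(2,0) = 148.5732; S(2,1) = 105.7500; S(2,2) = 75.2697
  k=3: S(3,0) = 176.1045; S(3,1) = 125.3460; S(3,2) = 89.2176; S(3,3) = 63.5024
Terminal payoffs V(N, i) = max(S_T - K, 0):
  V(3,0) = 81.854544; V(3,1) = 31.095988; V(3,2) = 0.000000; V(3,3) = 0.000000
Backward induction: V(k, i) = exp(-r*dt) * [p * V(k+1, i) + (1-p) * V(k+1, i+1)]; then take max(V_cont, immediate exercise) for American.
  V(2,0) = exp(-r*dt) * [p*81.854544 + (1-p)*31.095988] = 55.307655; exercise = 54.323208; V(2,0) = max -> 55.307655
  V(2,1) = exp(-r*dt) * [p*31.095988 + (1-p)*0.000000] = 15.031666; exercise = 11.500000; V(2,1) = max -> 15.031666
  V(2,2) = exp(-r*dt) * [p*0.000000 + (1-p)*0.000000] = 0.000000; exercise = 0.000000; V(2,2) = max -> 0.000000
  V(1,0) = exp(-r*dt) * [p*55.307655 + (1-p)*15.031666] = 34.343899; exercise = 31.095988; V(1,0) = max -> 34.343899
  V(1,1) = exp(-r*dt) * [p*15.031666 + (1-p)*0.000000] = 7.266243; exercise = 0.000000; V(1,1) = max -> 7.266243
  V(0,0) = exp(-r*dt) * [p*34.343899 + (1-p)*7.266243] = 20.279569; exercise = 11.500000; V(0,0) = max -> 20.279569

Answer: Price = V(0,0) = 20.2796


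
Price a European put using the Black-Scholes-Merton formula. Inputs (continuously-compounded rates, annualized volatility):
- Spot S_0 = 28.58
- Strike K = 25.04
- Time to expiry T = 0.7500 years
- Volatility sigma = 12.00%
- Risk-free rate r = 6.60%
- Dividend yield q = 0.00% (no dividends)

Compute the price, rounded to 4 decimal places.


d1 = (ln(S/K) + (r - q + 0.5*sigma^2) * T) / (sigma * sqrt(T)) = 1.80068454
d2 = d1 - sigma * sqrt(T) = 1.69676149
exp(-rT) = 0.95170516; exp(-qT) = 1.00000000
P = K * exp(-rT) * N(-d2) - S_0 * exp(-qT) * N(-d1)
N(-d1) = 0.03587631; N(-d2) = 0.04487088
P = 25.0400 * 0.95170516 * 0.04487088 - 28.5800 * 1.00000000 * 0.03587631 = 0.0440

Answer: Price = 0.0440


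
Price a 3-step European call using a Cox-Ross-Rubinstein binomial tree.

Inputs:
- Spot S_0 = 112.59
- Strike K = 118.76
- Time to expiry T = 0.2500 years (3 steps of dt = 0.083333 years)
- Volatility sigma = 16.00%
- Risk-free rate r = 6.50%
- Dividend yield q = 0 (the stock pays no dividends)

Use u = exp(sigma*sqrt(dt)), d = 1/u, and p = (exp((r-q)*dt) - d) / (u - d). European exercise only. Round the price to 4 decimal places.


dt = T/N = 0.083333
u = exp(sigma*sqrt(dt)) = 1.047271; d = 1/u = 0.954862
p = (exp((r-q)*dt) - d) / (u - d) = 0.547230
Discount per step: exp(-r*dt) = 0.994598
Stock lattice S(k, i) with i counting down-moves:
  k=0: S(0,0) = 112.5900
  k=1: S(1,0) = 117.9123; S(1,1) = 107.5080
  k=2: S(2,0) = 123.4861; S(2,1) = 112.5900; S(2,2) = 102.6553
  k=3: S(3,0) = 129.3235; S(3,1) = 117.9123; S(3,2) = 107.5080; S(3,3) = 98.0217
Terminal payoffs V(N, i) = max(S_T - K, 0):
  V(3,0) = 10.563493; V(3,1) = 0.000000; V(3,2) = 0.000000; V(3,3) = 0.000000
Backward induction: V(k, i) = exp(-r*dt) * [p * V(k+1, i) + (1-p) * V(k+1, i+1)].
  V(2,0) = exp(-r*dt) * [p*10.563493 + (1-p)*0.000000] = 5.749437
  V(2,1) = exp(-r*dt) * [p*0.000000 + (1-p)*0.000000] = 0.000000
  V(2,2) = exp(-r*dt) * [p*0.000000 + (1-p)*0.000000] = 0.000000
  V(1,0) = exp(-r*dt) * [p*5.749437 + (1-p)*0.000000] = 3.129271
  V(1,1) = exp(-r*dt) * [p*0.000000 + (1-p)*0.000000] = 0.000000
  V(0,0) = exp(-r*dt) * [p*3.129271 + (1-p)*0.000000] = 1.703181

Answer: Price = V(0,0) = 1.7032


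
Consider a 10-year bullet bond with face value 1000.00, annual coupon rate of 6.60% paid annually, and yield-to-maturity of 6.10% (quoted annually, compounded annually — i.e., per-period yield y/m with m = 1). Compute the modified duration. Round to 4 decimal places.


Coupon per period c = face * coupon_rate / m = 66.000000
Periods per year m = 1; per-period yield y/m = 0.061000
Number of cashflows N = 10
Cashflows (t years, CF_t, discount factor 1/(1+y/m)^(m*t), PV):
  t = 1.0000: CF_t = 66.000000, DF = 0.942507, PV = 62.205467
  t = 2.0000: CF_t = 66.000000, DF = 0.888320, PV = 58.629092
  t = 3.0000: CF_t = 66.000000, DF = 0.837247, PV = 55.258334
  t = 4.0000: CF_t = 66.000000, DF = 0.789112, PV = 52.081370
  t = 5.0000: CF_t = 66.000000, DF = 0.743743, PV = 49.087059
  t = 6.0000: CF_t = 66.000000, DF = 0.700983, PV = 46.264900
  t = 7.0000: CF_t = 66.000000, DF = 0.660682, PV = 43.604996
  t = 8.0000: CF_t = 66.000000, DF = 0.622697, PV = 41.098017
  t = 9.0000: CF_t = 66.000000, DF = 0.586897, PV = 38.735171
  t = 10.0000: CF_t = 1066.000000, DF = 0.553154, PV = 589.662305
Price P = sum_t PV_t = 1036.626710
First compute Macaulay numerator sum_t t * PV_t:
  t * PV_t at t = 1.0000: 62.205467
  t * PV_t at t = 2.0000: 117.258184
  t * PV_t at t = 3.0000: 165.775001
  t * PV_t at t = 4.0000: 208.325480
  t * PV_t at t = 5.0000: 245.435297
  t * PV_t at t = 6.0000: 277.589403
  t * PV_t at t = 7.0000: 305.234970
  t * PV_t at t = 8.0000: 328.784134
  t * PV_t at t = 9.0000: 348.616541
  t * PV_t at t = 10.0000: 5896.623049
Macaulay duration D = 7955.847525 / 1036.626710 = 7.674747
Modified duration = D / (1 + y/m) = 7.674747 / (1 + 0.061000) = 7.233503

Answer: Modified duration = 7.2335


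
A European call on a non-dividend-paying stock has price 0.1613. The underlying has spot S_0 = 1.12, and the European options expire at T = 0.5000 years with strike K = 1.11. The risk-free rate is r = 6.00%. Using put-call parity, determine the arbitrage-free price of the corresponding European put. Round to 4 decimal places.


Answer: Put price = 0.1185

Derivation:
Put-call parity: C - P = S_0 * exp(-qT) - K * exp(-rT).
S_0 * exp(-qT) = 1.1200 * 1.00000000 = 1.12000000
K * exp(-rT) = 1.1100 * 0.97044553 = 1.07719454
P = C - S*exp(-qT) + K*exp(-rT)
P = 0.1613 - 1.12000000 + 1.07719454 = 0.1185


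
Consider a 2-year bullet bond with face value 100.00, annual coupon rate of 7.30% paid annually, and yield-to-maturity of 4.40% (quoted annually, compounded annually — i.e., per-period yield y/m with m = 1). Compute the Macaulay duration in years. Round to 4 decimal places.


Answer: Macaulay duration = 1.9337 years

Derivation:
Coupon per period c = face * coupon_rate / m = 7.300000
Periods per year m = 1; per-period yield y/m = 0.044000
Number of cashflows N = 2
Cashflows (t years, CF_t, discount factor 1/(1+y/m)^(m*t), PV):
  t = 1.0000: CF_t = 7.300000, DF = 0.957854, PV = 6.992337
  t = 2.0000: CF_t = 107.300000, DF = 0.917485, PV = 98.446147
Price P = sum_t PV_t = 105.438484
Macaulay numerator sum_t t * PV_t:
  t * PV_t at t = 1.0000: 6.992337
  t * PV_t at t = 2.0000: 196.892295
Macaulay duration D = (sum_t t * PV_t) / P = 203.884632 / 105.438484 = 1.933683


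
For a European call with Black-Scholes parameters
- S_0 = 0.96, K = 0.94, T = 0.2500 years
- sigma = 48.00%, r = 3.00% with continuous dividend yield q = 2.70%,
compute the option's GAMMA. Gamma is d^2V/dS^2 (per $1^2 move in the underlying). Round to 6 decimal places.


Answer: Gamma = 1.682064

Derivation:
d1 = 0.2108475383; d2 = -0.0291524617
phi(d1) = 0.3901722872; exp(-qT) = 0.9932727301; exp(-rT) = 0.9925280548
Gamma = exp(-qT) * phi(d1) / (S * sigma * sqrt(T)) = 0.9932727301 * 0.3901722872 / (0.9600 * 0.4800 * 0.5000000000) = 1.682064


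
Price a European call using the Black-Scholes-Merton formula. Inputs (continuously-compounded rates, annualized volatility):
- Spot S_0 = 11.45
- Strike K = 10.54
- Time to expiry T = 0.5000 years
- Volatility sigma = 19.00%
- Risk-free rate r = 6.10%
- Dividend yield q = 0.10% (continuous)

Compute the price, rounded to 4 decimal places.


d1 = (ln(S/K) + (r - q + 0.5*sigma^2) * T) / (sigma * sqrt(T)) = 0.90686212
d2 = d1 - sigma * sqrt(T) = 0.77251183
exp(-rT) = 0.96996043; exp(-qT) = 0.99950012
C = S_0 * exp(-qT) * N(d1) - K * exp(-rT) * N(d2)
N(d1) = 0.81776014; N(d2) = 0.78009433
C = 11.4500 * 0.99950012 * 0.81776014 - 10.5400 * 0.96996043 * 0.78009433 = 1.3835

Answer: Price = 1.3835
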